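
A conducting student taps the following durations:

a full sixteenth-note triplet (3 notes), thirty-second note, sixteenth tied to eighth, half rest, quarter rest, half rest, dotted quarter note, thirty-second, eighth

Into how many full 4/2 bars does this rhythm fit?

1

One bar of 4/2 = 64 thirty-second notes.
Express everything in thirty-second notes: a full sixteenth-note triplet (3 notes) (three triplet sixteenths span one eighth) = 4; thirty-second note = 1; sixteenth tied to eighth (sixteenth + eighth) = 6; half rest = 16; quarter rest = 8; half rest = 16; dotted quarter note = 12; thirty-second = 1; eighth = 4.
Altogether 4 + 1 + 6 + 16 + 8 + 16 + 12 + 1 + 4 = 68.
68 ÷ 64 = 1 complete bar with 4 left over.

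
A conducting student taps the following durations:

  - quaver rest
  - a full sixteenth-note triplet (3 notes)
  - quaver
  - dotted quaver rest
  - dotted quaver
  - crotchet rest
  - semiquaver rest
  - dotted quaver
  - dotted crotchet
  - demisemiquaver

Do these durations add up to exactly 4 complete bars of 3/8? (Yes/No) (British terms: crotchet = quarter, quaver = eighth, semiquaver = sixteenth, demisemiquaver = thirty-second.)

One bar of 3/8 = 12 thirty-second notes, so 4 bars = 48.
Convert each value to thirty-second notes: quaver rest = 4; a full sixteenth-note triplet (3 notes) (three triplet sixteenths span one eighth) = 4; quaver = 4; dotted quaver rest = 6; dotted quaver = 6; crotchet rest = 8; semiquaver rest = 2; dotted quaver = 6; dotted crotchet = 12; demisemiquaver = 1.
Sum: 4 + 4 + 4 + 6 + 6 + 8 + 2 + 6 + 12 + 1 = 53.
53 exceeds 48, so the answer is No.

No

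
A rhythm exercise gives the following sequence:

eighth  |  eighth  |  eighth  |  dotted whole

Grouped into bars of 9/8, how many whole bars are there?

One bar of 9/8 = 9 eighth notes.
In eighth notes: eighth = 1; eighth = 1; eighth = 1; dotted whole = 12.
Altogether 1 + 1 + 1 + 12 = 15.
15 ÷ 9 = 1 complete bar with 6 left over.

1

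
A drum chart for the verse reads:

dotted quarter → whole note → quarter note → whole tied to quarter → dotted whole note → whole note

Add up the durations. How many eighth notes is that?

43

Each duration in eighth notes: dotted quarter = 3; whole note = 8; quarter note = 2; whole tied to quarter (whole + quarter) = 10; dotted whole note = 12; whole note = 8.
Total: 3 + 8 + 2 + 10 + 12 + 8 = 43 eighth notes.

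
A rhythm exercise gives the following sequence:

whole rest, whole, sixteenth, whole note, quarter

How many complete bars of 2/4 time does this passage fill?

6

One bar of 2/4 = 8 sixteenth notes.
Convert each value to sixteenth notes: whole rest = 16; whole = 16; sixteenth = 1; whole note = 16; quarter = 4.
Adding: 16 + 16 + 1 + 16 + 4 = 53.
53 ÷ 8 = 6 complete bars with 5 left over.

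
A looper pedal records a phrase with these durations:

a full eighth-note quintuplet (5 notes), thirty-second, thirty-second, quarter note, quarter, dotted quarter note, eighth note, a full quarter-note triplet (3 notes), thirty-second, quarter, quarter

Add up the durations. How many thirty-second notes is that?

83

Each duration in thirty-second notes: a full eighth-note quintuplet (5 notes) (five quintuplet eighths span one half) = 16; thirty-second = 1; thirty-second = 1; quarter note = 8; quarter = 8; dotted quarter note = 12; eighth note = 4; a full quarter-note triplet (3 notes) (three triplet quarters span one half) = 16; thirty-second = 1; quarter = 8; quarter = 8.
Adding: 16 + 1 + 1 + 8 + 8 + 12 + 4 + 16 + 1 + 8 + 8 = 83 thirty-second notes.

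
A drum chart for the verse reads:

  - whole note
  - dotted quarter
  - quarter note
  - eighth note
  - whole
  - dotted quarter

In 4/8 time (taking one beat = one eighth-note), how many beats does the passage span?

One eighth-note beat = 2 sixteenth notes.
Convert each value to sixteenth notes: whole note = 16; dotted quarter = 6; quarter note = 4; eighth note = 2; whole = 16; dotted quarter = 6.
Total: 16 + 6 + 4 + 2 + 16 + 6 = 50.
50 ÷ 2 = 25 beats.

25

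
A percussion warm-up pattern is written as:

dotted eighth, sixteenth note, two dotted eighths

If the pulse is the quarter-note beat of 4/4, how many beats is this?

2.5

One quarter-note beat = 4 sixteenth notes.
In sixteenth notes: dotted eighth = 3; sixteenth note = 1; dotted eighth = 3; dotted eighth = 3.
Adding: 3 + 1 + 3 + 3 = 10.
10 ÷ 4 = 2.5 beats.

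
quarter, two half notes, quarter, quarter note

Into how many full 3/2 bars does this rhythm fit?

One bar of 3/2 = 6 quarter notes.
Convert each value to quarter notes: quarter = 1; half note = 2; half note = 2; quarter = 1; quarter note = 1.
Altogether 1 + 2 + 2 + 1 + 1 = 7.
7 ÷ 6 = 1 complete bar with 1 left over.

1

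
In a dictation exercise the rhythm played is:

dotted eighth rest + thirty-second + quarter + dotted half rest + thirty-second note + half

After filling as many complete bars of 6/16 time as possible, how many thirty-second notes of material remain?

One bar of 6/16 = 12 thirty-second notes.
In thirty-second notes: dotted eighth rest = 6; thirty-second = 1; quarter = 8; dotted half rest = 24; thirty-second note = 1; half = 16.
Total: 6 + 1 + 8 + 24 + 1 + 16 = 56.
56 ÷ 12 = 4 complete bars with 8 thirty-second notes remaining.

8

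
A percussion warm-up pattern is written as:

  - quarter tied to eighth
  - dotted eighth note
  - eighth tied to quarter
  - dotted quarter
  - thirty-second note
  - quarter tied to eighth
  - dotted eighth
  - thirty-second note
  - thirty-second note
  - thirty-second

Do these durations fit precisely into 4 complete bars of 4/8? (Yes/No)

Yes

One bar of 4/8 = 16 thirty-second notes, so 4 bars = 64.
Working in thirty-second notes: quarter tied to eighth (quarter + eighth) = 12; dotted eighth note = 6; eighth tied to quarter (eighth + quarter) = 12; dotted quarter = 12; thirty-second note = 1; quarter tied to eighth (quarter + eighth) = 12; dotted eighth = 6; thirty-second note = 1; thirty-second note = 1; thirty-second = 1.
Total: 12 + 6 + 12 + 12 + 1 + 12 + 6 + 1 + 1 + 1 = 64.
64 equals 64, so the answer is Yes.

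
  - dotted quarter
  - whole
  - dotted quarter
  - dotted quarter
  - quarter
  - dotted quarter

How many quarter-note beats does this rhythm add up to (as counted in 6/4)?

11

One quarter-note beat = 2 eighth notes.
Express everything in eighth notes: dotted quarter = 3; whole = 8; dotted quarter = 3; dotted quarter = 3; quarter = 2; dotted quarter = 3.
Adding: 3 + 8 + 3 + 3 + 2 + 3 = 22.
22 ÷ 2 = 11 beats.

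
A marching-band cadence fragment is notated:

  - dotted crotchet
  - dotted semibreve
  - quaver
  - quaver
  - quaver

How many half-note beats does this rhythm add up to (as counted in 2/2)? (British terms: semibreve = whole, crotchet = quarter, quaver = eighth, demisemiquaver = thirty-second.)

One half-note beat = 4 eighth notes.
Express everything in eighth notes: dotted crotchet = 3; dotted semibreve = 12; quaver = 1; quaver = 1; quaver = 1.
Adding: 3 + 12 + 1 + 1 + 1 = 18.
18 ÷ 4 = 4.5 beats.

4.5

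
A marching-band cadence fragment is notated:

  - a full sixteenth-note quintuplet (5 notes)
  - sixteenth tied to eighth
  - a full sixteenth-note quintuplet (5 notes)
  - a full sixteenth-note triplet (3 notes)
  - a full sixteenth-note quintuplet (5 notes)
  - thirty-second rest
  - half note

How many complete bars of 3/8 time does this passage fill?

One bar of 3/8 = 12 thirty-second notes.
Convert each value to thirty-second notes: a full sixteenth-note quintuplet (5 notes) (five quintuplet sixteenths span one quarter) = 8; sixteenth tied to eighth (sixteenth + eighth) = 6; a full sixteenth-note quintuplet (5 notes) (five quintuplet sixteenths span one quarter) = 8; a full sixteenth-note triplet (3 notes) (three triplet sixteenths span one eighth) = 4; a full sixteenth-note quintuplet (5 notes) (five quintuplet sixteenths span one quarter) = 8; thirty-second rest = 1; half note = 16.
Adding: 8 + 6 + 8 + 4 + 8 + 1 + 16 = 51.
51 ÷ 12 = 4 complete bars with 3 left over.

4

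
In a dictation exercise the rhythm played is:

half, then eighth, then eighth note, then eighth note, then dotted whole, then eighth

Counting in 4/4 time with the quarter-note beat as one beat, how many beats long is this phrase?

10

One quarter-note beat = 2 eighth notes.
Convert each value to eighth notes: half = 4; eighth = 1; eighth note = 1; eighth note = 1; dotted whole = 12; eighth = 1.
Adding: 4 + 1 + 1 + 1 + 12 + 1 = 20.
20 ÷ 2 = 10 beats.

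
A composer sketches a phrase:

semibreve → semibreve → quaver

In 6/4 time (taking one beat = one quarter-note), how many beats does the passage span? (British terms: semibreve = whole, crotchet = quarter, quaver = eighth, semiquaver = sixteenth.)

One quarter-note beat = 2 eighth notes.
Each duration in eighth notes: semibreve = 8; semibreve = 8; quaver = 1.
Total: 8 + 8 + 1 = 17.
17 ÷ 2 = 8.5 beats.

8.5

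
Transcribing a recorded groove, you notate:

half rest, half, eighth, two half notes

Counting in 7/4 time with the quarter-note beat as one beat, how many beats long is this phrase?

One quarter-note beat = 2 eighth notes.
Express everything in eighth notes: half rest = 4; half = 4; eighth = 1; half note = 4; half note = 4.
Sum: 4 + 4 + 1 + 4 + 4 = 17.
17 ÷ 2 = 8.5 beats.

8.5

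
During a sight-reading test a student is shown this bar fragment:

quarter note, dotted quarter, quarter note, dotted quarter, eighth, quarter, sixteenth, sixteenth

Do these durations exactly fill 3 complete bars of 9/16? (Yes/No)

One bar of 9/16 = 9 sixteenth notes, so 3 bars = 27.
Convert each value to sixteenth notes: quarter note = 4; dotted quarter = 6; quarter note = 4; dotted quarter = 6; eighth = 2; quarter = 4; sixteenth = 1; sixteenth = 1.
Adding: 4 + 6 + 4 + 6 + 2 + 4 + 1 + 1 = 28.
28 exceeds 27, so the answer is No.

No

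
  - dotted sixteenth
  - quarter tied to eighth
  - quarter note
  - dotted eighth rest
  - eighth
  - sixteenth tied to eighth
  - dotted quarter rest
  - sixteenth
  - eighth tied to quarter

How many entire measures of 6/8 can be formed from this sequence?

One bar of 6/8 = 24 thirty-second notes.
Working in thirty-second notes: dotted sixteenth = 3; quarter tied to eighth (quarter + eighth) = 12; quarter note = 8; dotted eighth rest = 6; eighth = 4; sixteenth tied to eighth (sixteenth + eighth) = 6; dotted quarter rest = 12; sixteenth = 2; eighth tied to quarter (eighth + quarter) = 12.
Adding: 3 + 12 + 8 + 6 + 4 + 6 + 12 + 2 + 12 = 65.
65 ÷ 24 = 2 complete bars with 17 left over.

2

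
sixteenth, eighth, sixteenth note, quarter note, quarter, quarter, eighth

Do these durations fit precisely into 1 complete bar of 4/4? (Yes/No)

No

One bar of 4/4 = 16 sixteenth notes.
In sixteenth notes: sixteenth = 1; eighth = 2; sixteenth note = 1; quarter note = 4; quarter = 4; quarter = 4; eighth = 2.
Adding: 1 + 2 + 1 + 4 + 4 + 4 + 2 = 18.
18 exceeds 16, so the answer is No.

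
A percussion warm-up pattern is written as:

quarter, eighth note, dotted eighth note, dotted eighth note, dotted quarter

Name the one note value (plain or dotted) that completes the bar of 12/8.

The bar of 12/8 = 24 sixteenth notes.
In sixteenth notes: quarter = 4; eighth note = 2; dotted eighth note = 3; dotted eighth note = 3; dotted quarter = 6.
Altogether 4 + 2 + 3 + 3 + 6 = 18.
Remaining: 24 − 18 = 6 sixteenth notes, which is a dotted quarter note.

dotted quarter note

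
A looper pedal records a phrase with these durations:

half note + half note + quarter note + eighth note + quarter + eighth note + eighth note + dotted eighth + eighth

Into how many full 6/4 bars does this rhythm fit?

One bar of 6/4 = 24 sixteenth notes.
Express everything in sixteenth notes: half note = 8; half note = 8; quarter note = 4; eighth note = 2; quarter = 4; eighth note = 2; eighth note = 2; dotted eighth = 3; eighth = 2.
Total: 8 + 8 + 4 + 2 + 4 + 2 + 2 + 3 + 2 = 35.
35 ÷ 24 = 1 complete bar with 11 left over.

1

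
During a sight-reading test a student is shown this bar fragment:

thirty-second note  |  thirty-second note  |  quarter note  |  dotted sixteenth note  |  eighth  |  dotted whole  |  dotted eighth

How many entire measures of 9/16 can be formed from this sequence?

One bar of 9/16 = 18 thirty-second notes.
Convert each value to thirty-second notes: thirty-second note = 1; thirty-second note = 1; quarter note = 8; dotted sixteenth note = 3; eighth = 4; dotted whole = 48; dotted eighth = 6.
Adding: 1 + 1 + 8 + 3 + 4 + 48 + 6 = 71.
71 ÷ 18 = 3 complete bars with 17 left over.

3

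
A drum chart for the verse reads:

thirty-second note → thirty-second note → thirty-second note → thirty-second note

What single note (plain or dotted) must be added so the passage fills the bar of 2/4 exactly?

The bar of 2/4 = 16 thirty-second notes.
Each duration in thirty-second notes: thirty-second note = 1; thirty-second note = 1; thirty-second note = 1; thirty-second note = 1.
Adding: 1 + 1 + 1 + 1 = 4.
Remaining: 16 − 4 = 12 thirty-second notes, which is a dotted quarter note.

dotted quarter note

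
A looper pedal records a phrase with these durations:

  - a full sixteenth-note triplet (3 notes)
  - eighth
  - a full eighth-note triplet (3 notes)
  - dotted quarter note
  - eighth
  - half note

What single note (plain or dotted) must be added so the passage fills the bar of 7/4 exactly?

The bar of 7/4 = 14 eighth notes.
Express everything in eighth notes: a full sixteenth-note triplet (3 notes) (three triplet sixteenths span one eighth) = 1; eighth = 1; a full eighth-note triplet (3 notes) (three triplet eighths span one quarter) = 2; dotted quarter note = 3; eighth = 1; half note = 4.
Altogether 1 + 1 + 2 + 3 + 1 + 4 = 12.
Remaining: 14 − 12 = 2 eighth notes, which is a quarter note.

quarter note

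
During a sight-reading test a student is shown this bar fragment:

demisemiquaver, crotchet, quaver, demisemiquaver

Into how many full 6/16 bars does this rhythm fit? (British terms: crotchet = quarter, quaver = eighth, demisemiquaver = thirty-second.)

One bar of 6/16 = 12 thirty-second notes.
Convert each value to thirty-second notes: demisemiquaver = 1; crotchet = 8; quaver = 4; demisemiquaver = 1.
Sum: 1 + 8 + 4 + 1 = 14.
14 ÷ 12 = 1 complete bar with 2 left over.

1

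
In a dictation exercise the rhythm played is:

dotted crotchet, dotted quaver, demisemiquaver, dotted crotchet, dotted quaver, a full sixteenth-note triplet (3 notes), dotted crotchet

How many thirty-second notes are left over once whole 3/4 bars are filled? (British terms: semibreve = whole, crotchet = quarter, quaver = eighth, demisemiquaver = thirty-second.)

5

One bar of 3/4 = 24 thirty-second notes.
Express everything in thirty-second notes: dotted crotchet = 12; dotted quaver = 6; demisemiquaver = 1; dotted crotchet = 12; dotted quaver = 6; a full sixteenth-note triplet (3 notes) (three triplet sixteenths span one eighth) = 4; dotted crotchet = 12.
Sum: 12 + 6 + 1 + 12 + 6 + 4 + 12 = 53.
53 ÷ 24 = 2 complete bars with 5 thirty-second notes remaining.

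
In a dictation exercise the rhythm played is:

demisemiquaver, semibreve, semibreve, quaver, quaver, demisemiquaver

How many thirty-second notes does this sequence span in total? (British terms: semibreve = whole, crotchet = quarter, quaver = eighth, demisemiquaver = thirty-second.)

Each duration in thirty-second notes: demisemiquaver = 1; semibreve = 32; semibreve = 32; quaver = 4; quaver = 4; demisemiquaver = 1.
Total: 1 + 32 + 32 + 4 + 4 + 1 = 74 thirty-second notes.

74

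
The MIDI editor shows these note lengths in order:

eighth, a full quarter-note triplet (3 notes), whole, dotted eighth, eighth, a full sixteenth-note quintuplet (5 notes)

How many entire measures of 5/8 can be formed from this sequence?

3

One bar of 5/8 = 10 sixteenth notes.
In sixteenth notes: eighth = 2; a full quarter-note triplet (3 notes) (three triplet quarters span one half) = 8; whole = 16; dotted eighth = 3; eighth = 2; a full sixteenth-note quintuplet (5 notes) (five quintuplet sixteenths span one quarter) = 4.
Total: 2 + 8 + 16 + 3 + 2 + 4 = 35.
35 ÷ 10 = 3 complete bars with 5 left over.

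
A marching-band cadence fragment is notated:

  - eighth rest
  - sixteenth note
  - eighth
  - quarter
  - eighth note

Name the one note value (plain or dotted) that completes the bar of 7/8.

dotted eighth note

The bar of 7/8 = 14 sixteenth notes.
In sixteenth notes: eighth rest = 2; sixteenth note = 1; eighth = 2; quarter = 4; eighth note = 2.
Total: 2 + 1 + 2 + 4 + 2 = 11.
Remaining: 14 − 11 = 3 sixteenth notes, which is a dotted eighth note.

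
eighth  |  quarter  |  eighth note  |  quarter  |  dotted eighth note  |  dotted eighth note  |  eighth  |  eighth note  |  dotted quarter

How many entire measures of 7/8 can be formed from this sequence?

One bar of 7/8 = 14 sixteenth notes.
Working in sixteenth notes: eighth = 2; quarter = 4; eighth note = 2; quarter = 4; dotted eighth note = 3; dotted eighth note = 3; eighth = 2; eighth note = 2; dotted quarter = 6.
Total: 2 + 4 + 2 + 4 + 3 + 3 + 2 + 2 + 6 = 28.
28 ÷ 14 = 2 complete bars with 0 left over.

2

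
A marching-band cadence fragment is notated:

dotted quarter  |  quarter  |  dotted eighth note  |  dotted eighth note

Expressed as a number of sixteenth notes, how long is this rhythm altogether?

In sixteenth notes: dotted quarter = 6; quarter = 4; dotted eighth note = 3; dotted eighth note = 3.
Sum: 6 + 4 + 3 + 3 = 16 sixteenth notes.

16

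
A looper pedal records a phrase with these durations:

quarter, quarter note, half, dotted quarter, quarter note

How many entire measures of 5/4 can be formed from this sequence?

1

One bar of 5/4 = 10 eighth notes.
Convert each value to eighth notes: quarter = 2; quarter note = 2; half = 4; dotted quarter = 3; quarter note = 2.
Total: 2 + 2 + 4 + 3 + 2 = 13.
13 ÷ 10 = 1 complete bar with 3 left over.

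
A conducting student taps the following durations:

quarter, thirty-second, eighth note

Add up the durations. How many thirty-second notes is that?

13

Each duration in thirty-second notes: quarter = 8; thirty-second = 1; eighth note = 4.
Adding: 8 + 1 + 4 = 13 thirty-second notes.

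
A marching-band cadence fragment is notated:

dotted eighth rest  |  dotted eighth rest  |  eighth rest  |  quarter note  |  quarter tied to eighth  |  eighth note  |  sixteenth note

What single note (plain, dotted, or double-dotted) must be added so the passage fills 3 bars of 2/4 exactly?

dotted eighth note

3 bars of 2/4 = 24 sixteenth notes.
Each duration in sixteenth notes: dotted eighth rest = 3; dotted eighth rest = 3; eighth rest = 2; quarter note = 4; quarter tied to eighth (quarter + eighth) = 6; eighth note = 2; sixteenth note = 1.
Altogether 3 + 3 + 2 + 4 + 6 + 2 + 1 = 21.
Remaining: 24 − 21 = 3 sixteenth notes, which is a dotted eighth note.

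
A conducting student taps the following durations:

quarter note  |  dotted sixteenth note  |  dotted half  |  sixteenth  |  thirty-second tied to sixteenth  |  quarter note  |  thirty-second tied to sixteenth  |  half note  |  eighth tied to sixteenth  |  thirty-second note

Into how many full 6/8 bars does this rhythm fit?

3

One bar of 6/8 = 24 thirty-second notes.
Each duration in thirty-second notes: quarter note = 8; dotted sixteenth note = 3; dotted half = 24; sixteenth = 2; thirty-second tied to sixteenth (thirty-second + sixteenth) = 3; quarter note = 8; thirty-second tied to sixteenth (thirty-second + sixteenth) = 3; half note = 16; eighth tied to sixteenth (eighth + sixteenth) = 6; thirty-second note = 1.
Total: 8 + 3 + 24 + 2 + 3 + 8 + 3 + 16 + 6 + 1 = 74.
74 ÷ 24 = 3 complete bars with 2 left over.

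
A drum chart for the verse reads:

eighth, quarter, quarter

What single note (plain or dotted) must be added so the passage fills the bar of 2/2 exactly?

dotted quarter note

The bar of 2/2 = 8 eighth notes.
Working in eighth notes: eighth = 1; quarter = 2; quarter = 2.
Adding: 1 + 2 + 2 = 5.
Remaining: 8 − 5 = 3 eighth notes, which is a dotted quarter note.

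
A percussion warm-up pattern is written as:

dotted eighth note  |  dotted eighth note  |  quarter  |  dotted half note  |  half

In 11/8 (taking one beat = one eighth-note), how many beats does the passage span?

One eighth-note beat = 2 sixteenth notes.
Convert each value to sixteenth notes: dotted eighth note = 3; dotted eighth note = 3; quarter = 4; dotted half note = 12; half = 8.
Sum: 3 + 3 + 4 + 12 + 8 = 30.
30 ÷ 2 = 15 beats.

15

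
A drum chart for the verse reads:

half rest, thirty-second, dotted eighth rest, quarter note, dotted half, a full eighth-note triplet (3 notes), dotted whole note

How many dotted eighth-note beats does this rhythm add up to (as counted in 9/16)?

18.5

One dotted eighth-note beat = 6 thirty-second notes.
In thirty-second notes: half rest = 16; thirty-second = 1; dotted eighth rest = 6; quarter note = 8; dotted half = 24; a full eighth-note triplet (3 notes) (three triplet eighths span one quarter) = 8; dotted whole note = 48.
Total: 16 + 1 + 6 + 8 + 24 + 8 + 48 = 111.
111 ÷ 6 = 18.5 beats.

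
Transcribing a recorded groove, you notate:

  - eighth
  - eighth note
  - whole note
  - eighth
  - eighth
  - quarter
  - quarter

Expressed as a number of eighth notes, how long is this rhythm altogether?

Working in eighth notes: eighth = 1; eighth note = 1; whole note = 8; eighth = 1; eighth = 1; quarter = 2; quarter = 2.
Adding: 1 + 1 + 8 + 1 + 1 + 2 + 2 = 16 eighth notes.

16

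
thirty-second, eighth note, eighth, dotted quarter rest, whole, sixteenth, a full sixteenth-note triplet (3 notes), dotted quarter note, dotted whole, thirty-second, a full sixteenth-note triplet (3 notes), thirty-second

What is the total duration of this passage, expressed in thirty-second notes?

Working in thirty-second notes: thirty-second = 1; eighth note = 4; eighth = 4; dotted quarter rest = 12; whole = 32; sixteenth = 2; a full sixteenth-note triplet (3 notes) (three triplet sixteenths span one eighth) = 4; dotted quarter note = 12; dotted whole = 48; thirty-second = 1; a full sixteenth-note triplet (3 notes) (three triplet sixteenths span one eighth) = 4; thirty-second = 1.
Total: 1 + 4 + 4 + 12 + 32 + 2 + 4 + 12 + 48 + 1 + 4 + 1 = 125 thirty-second notes.

125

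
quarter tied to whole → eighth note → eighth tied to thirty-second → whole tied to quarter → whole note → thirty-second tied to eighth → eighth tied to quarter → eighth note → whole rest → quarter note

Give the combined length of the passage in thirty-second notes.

In thirty-second notes: quarter tied to whole (quarter + whole) = 40; eighth note = 4; eighth tied to thirty-second (eighth + thirty-second) = 5; whole tied to quarter (whole + quarter) = 40; whole note = 32; thirty-second tied to eighth (thirty-second + eighth) = 5; eighth tied to quarter (eighth + quarter) = 12; eighth note = 4; whole rest = 32; quarter note = 8.
Altogether 40 + 4 + 5 + 40 + 32 + 5 + 12 + 4 + 32 + 8 = 182 thirty-second notes.

182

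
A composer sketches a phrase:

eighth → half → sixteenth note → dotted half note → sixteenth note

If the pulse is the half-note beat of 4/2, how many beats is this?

3

One half-note beat = 8 sixteenth notes.
Each duration in sixteenth notes: eighth = 2; half = 8; sixteenth note = 1; dotted half note = 12; sixteenth note = 1.
Total: 2 + 8 + 1 + 12 + 1 = 24.
24 ÷ 8 = 3 beats.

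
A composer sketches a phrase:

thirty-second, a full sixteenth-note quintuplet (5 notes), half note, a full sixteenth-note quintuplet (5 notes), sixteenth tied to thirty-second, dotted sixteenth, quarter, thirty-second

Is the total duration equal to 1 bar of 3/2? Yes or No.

Yes

One bar of 3/2 = 48 thirty-second notes.
Each duration in thirty-second notes: thirty-second = 1; a full sixteenth-note quintuplet (5 notes) (five quintuplet sixteenths span one quarter) = 8; half note = 16; a full sixteenth-note quintuplet (5 notes) (five quintuplet sixteenths span one quarter) = 8; sixteenth tied to thirty-second (sixteenth + thirty-second) = 3; dotted sixteenth = 3; quarter = 8; thirty-second = 1.
Sum: 1 + 8 + 16 + 8 + 3 + 3 + 8 + 1 = 48.
48 equals 48, so the answer is Yes.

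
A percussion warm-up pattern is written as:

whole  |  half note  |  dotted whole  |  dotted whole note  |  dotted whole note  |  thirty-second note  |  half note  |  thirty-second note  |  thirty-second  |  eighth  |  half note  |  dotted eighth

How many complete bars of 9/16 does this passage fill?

13

One bar of 9/16 = 18 thirty-second notes.
Convert each value to thirty-second notes: whole = 32; half note = 16; dotted whole = 48; dotted whole note = 48; dotted whole note = 48; thirty-second note = 1; half note = 16; thirty-second note = 1; thirty-second = 1; eighth = 4; half note = 16; dotted eighth = 6.
Altogether 32 + 16 + 48 + 48 + 48 + 1 + 16 + 1 + 1 + 4 + 16 + 6 = 237.
237 ÷ 18 = 13 complete bars with 3 left over.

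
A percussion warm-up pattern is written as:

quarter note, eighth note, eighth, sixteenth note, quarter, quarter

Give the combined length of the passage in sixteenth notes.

17

Convert each value to sixteenth notes: quarter note = 4; eighth note = 2; eighth = 2; sixteenth note = 1; quarter = 4; quarter = 4.
Altogether 4 + 2 + 2 + 1 + 4 + 4 = 17 sixteenth notes.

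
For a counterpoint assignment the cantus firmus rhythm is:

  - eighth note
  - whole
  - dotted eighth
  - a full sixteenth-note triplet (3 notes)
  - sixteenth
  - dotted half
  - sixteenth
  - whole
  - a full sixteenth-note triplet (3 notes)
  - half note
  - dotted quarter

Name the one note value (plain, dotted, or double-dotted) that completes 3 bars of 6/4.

3 bars of 6/4 = 72 sixteenth notes.
Convert each value to sixteenth notes: eighth note = 2; whole = 16; dotted eighth = 3; a full sixteenth-note triplet (3 notes) (three triplet sixteenths span one eighth) = 2; sixteenth = 1; dotted half = 12; sixteenth = 1; whole = 16; a full sixteenth-note triplet (3 notes) (three triplet sixteenths span one eighth) = 2; half note = 8; dotted quarter = 6.
Total: 2 + 16 + 3 + 2 + 1 + 12 + 1 + 16 + 2 + 8 + 6 = 69.
Remaining: 72 − 69 = 3 sixteenth notes, which is a dotted eighth note.

dotted eighth note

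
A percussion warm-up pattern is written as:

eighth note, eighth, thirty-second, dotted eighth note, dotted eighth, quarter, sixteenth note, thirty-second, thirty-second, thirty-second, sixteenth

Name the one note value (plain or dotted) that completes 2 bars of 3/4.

2 bars of 3/4 = 48 thirty-second notes.
Convert each value to thirty-second notes: eighth note = 4; eighth = 4; thirty-second = 1; dotted eighth note = 6; dotted eighth = 6; quarter = 8; sixteenth note = 2; thirty-second = 1; thirty-second = 1; thirty-second = 1; sixteenth = 2.
Adding: 4 + 4 + 1 + 6 + 6 + 8 + 2 + 1 + 1 + 1 + 2 = 36.
Remaining: 48 − 36 = 12 thirty-second notes, which is a dotted quarter note.

dotted quarter note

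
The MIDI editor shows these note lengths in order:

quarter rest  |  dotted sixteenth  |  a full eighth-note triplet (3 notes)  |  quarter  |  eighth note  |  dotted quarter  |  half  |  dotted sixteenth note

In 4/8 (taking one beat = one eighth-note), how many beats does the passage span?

One eighth-note beat = 4 thirty-second notes.
In thirty-second notes: quarter rest = 8; dotted sixteenth = 3; a full eighth-note triplet (3 notes) (three triplet eighths span one quarter) = 8; quarter = 8; eighth note = 4; dotted quarter = 12; half = 16; dotted sixteenth note = 3.
Sum: 8 + 3 + 8 + 8 + 4 + 12 + 16 + 3 = 62.
62 ÷ 4 = 15.5 beats.

15.5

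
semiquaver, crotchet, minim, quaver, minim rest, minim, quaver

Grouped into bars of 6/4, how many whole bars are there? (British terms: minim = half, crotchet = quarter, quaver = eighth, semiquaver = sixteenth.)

1

One bar of 6/4 = 24 sixteenth notes.
Working in sixteenth notes: semiquaver = 1; crotchet = 4; minim = 8; quaver = 2; minim rest = 8; minim = 8; quaver = 2.
Total: 1 + 4 + 8 + 2 + 8 + 8 + 2 = 33.
33 ÷ 24 = 1 complete bar with 9 left over.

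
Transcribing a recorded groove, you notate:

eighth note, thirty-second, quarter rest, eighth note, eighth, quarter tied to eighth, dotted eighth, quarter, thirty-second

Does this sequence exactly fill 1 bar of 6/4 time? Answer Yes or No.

Yes

One bar of 6/4 = 48 thirty-second notes.
Working in thirty-second notes: eighth note = 4; thirty-second = 1; quarter rest = 8; eighth note = 4; eighth = 4; quarter tied to eighth (quarter + eighth) = 12; dotted eighth = 6; quarter = 8; thirty-second = 1.
Sum: 4 + 1 + 8 + 4 + 4 + 12 + 6 + 8 + 1 = 48.
48 equals 48, so the answer is Yes.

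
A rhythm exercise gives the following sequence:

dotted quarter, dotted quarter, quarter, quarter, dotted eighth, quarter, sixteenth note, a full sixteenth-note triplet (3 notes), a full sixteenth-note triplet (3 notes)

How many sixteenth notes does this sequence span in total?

Convert each value to sixteenth notes: dotted quarter = 6; dotted quarter = 6; quarter = 4; quarter = 4; dotted eighth = 3; quarter = 4; sixteenth note = 1; a full sixteenth-note triplet (3 notes) (three triplet sixteenths span one eighth) = 2; a full sixteenth-note triplet (3 notes) (three triplet sixteenths span one eighth) = 2.
Sum: 6 + 6 + 4 + 4 + 3 + 4 + 1 + 2 + 2 = 32 sixteenth notes.

32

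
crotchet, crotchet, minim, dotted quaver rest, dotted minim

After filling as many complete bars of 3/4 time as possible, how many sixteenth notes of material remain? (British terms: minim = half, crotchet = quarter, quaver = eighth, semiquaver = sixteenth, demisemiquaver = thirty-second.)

One bar of 3/4 = 12 sixteenth notes.
Working in sixteenth notes: crotchet = 4; crotchet = 4; minim = 8; dotted quaver rest = 3; dotted minim = 12.
Adding: 4 + 4 + 8 + 3 + 12 = 31.
31 ÷ 12 = 2 complete bars with 7 sixteenth notes remaining.

7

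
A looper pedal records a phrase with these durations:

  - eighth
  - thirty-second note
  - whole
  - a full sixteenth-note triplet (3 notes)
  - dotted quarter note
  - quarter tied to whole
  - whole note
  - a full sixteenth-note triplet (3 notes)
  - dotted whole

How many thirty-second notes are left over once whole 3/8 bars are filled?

9

One bar of 3/8 = 12 thirty-second notes.
Working in thirty-second notes: eighth = 4; thirty-second note = 1; whole = 32; a full sixteenth-note triplet (3 notes) (three triplet sixteenths span one eighth) = 4; dotted quarter note = 12; quarter tied to whole (quarter + whole) = 40; whole note = 32; a full sixteenth-note triplet (3 notes) (three triplet sixteenths span one eighth) = 4; dotted whole = 48.
Total: 4 + 1 + 32 + 4 + 12 + 40 + 32 + 4 + 48 = 177.
177 ÷ 12 = 14 complete bars with 9 thirty-second notes remaining.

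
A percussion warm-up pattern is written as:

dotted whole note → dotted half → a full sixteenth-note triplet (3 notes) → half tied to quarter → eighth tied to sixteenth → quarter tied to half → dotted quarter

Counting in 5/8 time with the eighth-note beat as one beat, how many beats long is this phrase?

35.5

One eighth-note beat = 2 sixteenth notes.
Working in sixteenth notes: dotted whole note = 24; dotted half = 12; a full sixteenth-note triplet (3 notes) (three triplet sixteenths span one eighth) = 2; half tied to quarter (half + quarter) = 12; eighth tied to sixteenth (eighth + sixteenth) = 3; quarter tied to half (quarter + half) = 12; dotted quarter = 6.
Total: 24 + 12 + 2 + 12 + 3 + 12 + 6 = 71.
71 ÷ 2 = 35.5 beats.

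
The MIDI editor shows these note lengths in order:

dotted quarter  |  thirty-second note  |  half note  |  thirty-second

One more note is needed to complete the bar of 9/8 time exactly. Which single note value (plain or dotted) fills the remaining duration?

The bar of 9/8 = 36 thirty-second notes.
Express everything in thirty-second notes: dotted quarter = 12; thirty-second note = 1; half note = 16; thirty-second = 1.
Total: 12 + 1 + 16 + 1 = 30.
Remaining: 36 − 30 = 6 thirty-second notes, which is a dotted eighth note.

dotted eighth note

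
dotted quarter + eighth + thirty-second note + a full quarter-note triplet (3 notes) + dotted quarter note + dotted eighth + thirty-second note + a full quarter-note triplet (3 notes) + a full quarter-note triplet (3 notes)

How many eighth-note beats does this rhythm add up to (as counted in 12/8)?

21

One eighth-note beat = 4 thirty-second notes.
Express everything in thirty-second notes: dotted quarter = 12; eighth = 4; thirty-second note = 1; a full quarter-note triplet (3 notes) (three triplet quarters span one half) = 16; dotted quarter note = 12; dotted eighth = 6; thirty-second note = 1; a full quarter-note triplet (3 notes) (three triplet quarters span one half) = 16; a full quarter-note triplet (3 notes) (three triplet quarters span one half) = 16.
Total: 12 + 4 + 1 + 16 + 12 + 6 + 1 + 16 + 16 = 84.
84 ÷ 4 = 21 beats.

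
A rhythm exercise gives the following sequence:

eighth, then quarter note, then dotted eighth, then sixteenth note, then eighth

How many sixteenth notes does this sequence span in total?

Express everything in sixteenth notes: eighth = 2; quarter note = 4; dotted eighth = 3; sixteenth note = 1; eighth = 2.
Adding: 2 + 4 + 3 + 1 + 2 = 12 sixteenth notes.

12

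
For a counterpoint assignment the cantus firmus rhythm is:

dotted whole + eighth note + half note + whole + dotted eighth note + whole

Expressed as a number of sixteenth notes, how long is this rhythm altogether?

69

Each duration in sixteenth notes: dotted whole = 24; eighth note = 2; half note = 8; whole = 16; dotted eighth note = 3; whole = 16.
Altogether 24 + 2 + 8 + 16 + 3 + 16 = 69 sixteenth notes.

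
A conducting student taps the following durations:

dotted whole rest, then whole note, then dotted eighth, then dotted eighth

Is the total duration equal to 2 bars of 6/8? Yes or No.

No

One bar of 6/8 = 12 sixteenth notes, so 2 bars = 24.
Working in sixteenth notes: dotted whole rest = 24; whole note = 16; dotted eighth = 3; dotted eighth = 3.
Total: 24 + 16 + 3 + 3 = 46.
46 exceeds 24, so the answer is No.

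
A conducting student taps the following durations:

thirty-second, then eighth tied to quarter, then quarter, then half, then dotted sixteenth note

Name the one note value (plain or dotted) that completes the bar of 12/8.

The bar of 12/8 = 48 thirty-second notes.
Convert each value to thirty-second notes: thirty-second = 1; eighth tied to quarter (eighth + quarter) = 12; quarter = 8; half = 16; dotted sixteenth note = 3.
Adding: 1 + 12 + 8 + 16 + 3 = 40.
Remaining: 48 − 40 = 8 thirty-second notes, which is a quarter note.

quarter note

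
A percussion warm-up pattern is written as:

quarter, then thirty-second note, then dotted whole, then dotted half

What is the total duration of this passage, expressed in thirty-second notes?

81

Each duration in thirty-second notes: quarter = 8; thirty-second note = 1; dotted whole = 48; dotted half = 24.
Sum: 8 + 1 + 48 + 24 = 81 thirty-second notes.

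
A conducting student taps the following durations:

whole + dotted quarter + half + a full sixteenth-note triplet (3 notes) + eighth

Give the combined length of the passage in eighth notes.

17

In eighth notes: whole = 8; dotted quarter = 3; half = 4; a full sixteenth-note triplet (3 notes) (three triplet sixteenths span one eighth) = 1; eighth = 1.
Altogether 8 + 3 + 4 + 1 + 1 = 17 eighth notes.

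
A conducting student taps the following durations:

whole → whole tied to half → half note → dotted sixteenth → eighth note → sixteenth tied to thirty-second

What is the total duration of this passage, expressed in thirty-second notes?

Working in thirty-second notes: whole = 32; whole tied to half (whole + half) = 48; half note = 16; dotted sixteenth = 3; eighth note = 4; sixteenth tied to thirty-second (sixteenth + thirty-second) = 3.
Adding: 32 + 48 + 16 + 3 + 4 + 3 = 106 thirty-second notes.

106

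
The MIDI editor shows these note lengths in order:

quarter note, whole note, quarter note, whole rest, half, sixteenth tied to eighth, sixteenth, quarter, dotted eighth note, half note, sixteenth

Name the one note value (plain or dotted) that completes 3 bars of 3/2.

quarter note

3 bars of 3/2 = 72 sixteenth notes.
In sixteenth notes: quarter note = 4; whole note = 16; quarter note = 4; whole rest = 16; half = 8; sixteenth tied to eighth (sixteenth + eighth) = 3; sixteenth = 1; quarter = 4; dotted eighth note = 3; half note = 8; sixteenth = 1.
Adding: 4 + 16 + 4 + 16 + 8 + 3 + 1 + 4 + 3 + 8 + 1 = 68.
Remaining: 72 − 68 = 4 sixteenth notes, which is a quarter note.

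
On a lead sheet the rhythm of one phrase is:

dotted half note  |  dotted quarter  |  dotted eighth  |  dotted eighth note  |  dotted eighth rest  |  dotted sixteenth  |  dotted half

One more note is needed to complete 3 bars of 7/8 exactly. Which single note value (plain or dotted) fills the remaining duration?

3 bars of 7/8 = 84 thirty-second notes.
Express everything in thirty-second notes: dotted half note = 24; dotted quarter = 12; dotted eighth = 6; dotted eighth note = 6; dotted eighth rest = 6; dotted sixteenth = 3; dotted half = 24.
Total: 24 + 12 + 6 + 6 + 6 + 3 + 24 = 81.
Remaining: 84 − 81 = 3 thirty-second notes, which is a dotted sixteenth note.

dotted sixteenth note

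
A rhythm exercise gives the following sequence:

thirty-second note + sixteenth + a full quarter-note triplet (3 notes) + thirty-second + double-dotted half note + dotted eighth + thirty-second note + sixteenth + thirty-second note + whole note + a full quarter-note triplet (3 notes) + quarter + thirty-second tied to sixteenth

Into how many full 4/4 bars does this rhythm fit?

One bar of 4/4 = 32 thirty-second notes.
Each duration in thirty-second notes: thirty-second note = 1; sixteenth = 2; a full quarter-note triplet (3 notes) (three triplet quarters span one half) = 16; thirty-second = 1; double-dotted half note = 28; dotted eighth = 6; thirty-second note = 1; sixteenth = 2; thirty-second note = 1; whole note = 32; a full quarter-note triplet (3 notes) (three triplet quarters span one half) = 16; quarter = 8; thirty-second tied to sixteenth (thirty-second + sixteenth) = 3.
Sum: 1 + 2 + 16 + 1 + 28 + 6 + 1 + 2 + 1 + 32 + 16 + 8 + 3 = 117.
117 ÷ 32 = 3 complete bars with 21 left over.

3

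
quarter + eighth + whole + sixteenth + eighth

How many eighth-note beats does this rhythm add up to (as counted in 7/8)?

12.5

One eighth-note beat = 2 sixteenth notes.
In sixteenth notes: quarter = 4; eighth = 2; whole = 16; sixteenth = 1; eighth = 2.
Altogether 4 + 2 + 16 + 1 + 2 = 25.
25 ÷ 2 = 12.5 beats.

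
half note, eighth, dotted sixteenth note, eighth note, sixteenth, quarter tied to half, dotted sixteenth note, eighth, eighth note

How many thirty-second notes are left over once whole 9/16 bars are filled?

One bar of 9/16 = 18 thirty-second notes.
Convert each value to thirty-second notes: half note = 16; eighth = 4; dotted sixteenth note = 3; eighth note = 4; sixteenth = 2; quarter tied to half (quarter + half) = 24; dotted sixteenth note = 3; eighth = 4; eighth note = 4.
Total: 16 + 4 + 3 + 4 + 2 + 24 + 3 + 4 + 4 = 64.
64 ÷ 18 = 3 complete bars with 10 thirty-second notes remaining.

10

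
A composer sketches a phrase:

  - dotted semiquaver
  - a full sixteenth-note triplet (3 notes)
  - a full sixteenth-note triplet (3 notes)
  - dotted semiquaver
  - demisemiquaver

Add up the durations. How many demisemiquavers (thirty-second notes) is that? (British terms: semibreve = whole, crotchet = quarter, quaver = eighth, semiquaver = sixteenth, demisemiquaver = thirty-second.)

15

Working in thirty-second notes: dotted semiquaver = 3; a full sixteenth-note triplet (3 notes) (three triplet sixteenths span one eighth) = 4; a full sixteenth-note triplet (3 notes) (three triplet sixteenths span one eighth) = 4; dotted semiquaver = 3; demisemiquaver = 1.
Sum: 3 + 4 + 4 + 3 + 1 = 15 thirty-second notes.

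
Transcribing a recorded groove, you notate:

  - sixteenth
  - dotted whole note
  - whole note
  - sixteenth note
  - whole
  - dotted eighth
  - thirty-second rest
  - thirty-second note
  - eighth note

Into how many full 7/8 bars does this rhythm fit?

One bar of 7/8 = 28 thirty-second notes.
In thirty-second notes: sixteenth = 2; dotted whole note = 48; whole note = 32; sixteenth note = 2; whole = 32; dotted eighth = 6; thirty-second rest = 1; thirty-second note = 1; eighth note = 4.
Sum: 2 + 48 + 32 + 2 + 32 + 6 + 1 + 1 + 4 = 128.
128 ÷ 28 = 4 complete bars with 16 left over.

4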